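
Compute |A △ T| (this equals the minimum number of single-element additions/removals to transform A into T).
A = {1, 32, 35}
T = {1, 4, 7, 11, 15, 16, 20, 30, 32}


Set A = {1, 32, 35}
Set T = {1, 4, 7, 11, 15, 16, 20, 30, 32}
Elements to remove from A (in A, not in T): {35} → 1 removals
Elements to add to A (in T, not in A): {4, 7, 11, 15, 16, 20, 30} → 7 additions
Total edits = 1 + 7 = 8

8


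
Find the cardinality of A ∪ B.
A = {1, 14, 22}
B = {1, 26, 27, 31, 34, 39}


Set A = {1, 14, 22}, |A| = 3
Set B = {1, 26, 27, 31, 34, 39}, |B| = 6
A ∩ B = {1}, |A ∩ B| = 1
|A ∪ B| = |A| + |B| - |A ∩ B| = 3 + 6 - 1 = 8

8


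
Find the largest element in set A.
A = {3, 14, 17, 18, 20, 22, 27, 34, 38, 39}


Set A = {3, 14, 17, 18, 20, 22, 27, 34, 38, 39}
Elements in ascending order: 3, 14, 17, 18, 20, 22, 27, 34, 38, 39
The largest element is 39.

39


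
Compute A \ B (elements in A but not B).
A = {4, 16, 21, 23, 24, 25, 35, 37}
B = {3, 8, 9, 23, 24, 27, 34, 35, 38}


Set A = {4, 16, 21, 23, 24, 25, 35, 37}
Set B = {3, 8, 9, 23, 24, 27, 34, 35, 38}
A \ B includes elements in A that are not in B.
Check each element of A:
4 (not in B, keep), 16 (not in B, keep), 21 (not in B, keep), 23 (in B, remove), 24 (in B, remove), 25 (not in B, keep), 35 (in B, remove), 37 (not in B, keep)
A \ B = {4, 16, 21, 25, 37}

{4, 16, 21, 25, 37}


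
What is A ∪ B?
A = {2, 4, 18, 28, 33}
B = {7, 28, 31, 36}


Set A = {2, 4, 18, 28, 33}
Set B = {7, 28, 31, 36}
A ∪ B includes all elements in either set.
Elements from A: {2, 4, 18, 28, 33}
Elements from B not already included: {7, 31, 36}
A ∪ B = {2, 4, 7, 18, 28, 31, 33, 36}

{2, 4, 7, 18, 28, 31, 33, 36}


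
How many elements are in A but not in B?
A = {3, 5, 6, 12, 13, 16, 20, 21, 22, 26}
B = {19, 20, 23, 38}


Set A = {3, 5, 6, 12, 13, 16, 20, 21, 22, 26}
Set B = {19, 20, 23, 38}
A \ B = {3, 5, 6, 12, 13, 16, 21, 22, 26}
|A \ B| = 9

9


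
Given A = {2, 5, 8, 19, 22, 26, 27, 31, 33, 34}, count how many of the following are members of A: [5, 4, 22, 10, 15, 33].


Set A = {2, 5, 8, 19, 22, 26, 27, 31, 33, 34}
Candidates: [5, 4, 22, 10, 15, 33]
Check each candidate:
5 ∈ A, 4 ∉ A, 22 ∈ A, 10 ∉ A, 15 ∉ A, 33 ∈ A
Count of candidates in A: 3

3


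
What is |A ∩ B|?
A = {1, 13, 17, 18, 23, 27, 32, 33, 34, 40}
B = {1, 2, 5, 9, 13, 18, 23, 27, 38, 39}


Set A = {1, 13, 17, 18, 23, 27, 32, 33, 34, 40}
Set B = {1, 2, 5, 9, 13, 18, 23, 27, 38, 39}
A ∩ B = {1, 13, 18, 23, 27}
|A ∩ B| = 5

5


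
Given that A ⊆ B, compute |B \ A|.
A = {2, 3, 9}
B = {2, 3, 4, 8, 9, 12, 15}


Set A = {2, 3, 9}, |A| = 3
Set B = {2, 3, 4, 8, 9, 12, 15}, |B| = 7
Since A ⊆ B: B \ A = {4, 8, 12, 15}
|B| - |A| = 7 - 3 = 4

4


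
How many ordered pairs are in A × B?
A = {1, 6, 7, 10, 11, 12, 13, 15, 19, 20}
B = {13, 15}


Set A = {1, 6, 7, 10, 11, 12, 13, 15, 19, 20} has 10 elements.
Set B = {13, 15} has 2 elements.
|A × B| = |A| × |B| = 10 × 2 = 20

20


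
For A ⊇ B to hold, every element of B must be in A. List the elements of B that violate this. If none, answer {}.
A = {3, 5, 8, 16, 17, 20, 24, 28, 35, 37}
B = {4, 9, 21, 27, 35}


Set A = {3, 5, 8, 16, 17, 20, 24, 28, 35, 37}
Set B = {4, 9, 21, 27, 35}
Check each element of B against A:
4 ∉ A (include), 9 ∉ A (include), 21 ∉ A (include), 27 ∉ A (include), 35 ∈ A
Elements of B not in A: {4, 9, 21, 27}

{4, 9, 21, 27}


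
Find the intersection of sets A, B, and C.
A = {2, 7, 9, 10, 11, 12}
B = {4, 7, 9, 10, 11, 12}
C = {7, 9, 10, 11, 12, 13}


Set A = {2, 7, 9, 10, 11, 12}
Set B = {4, 7, 9, 10, 11, 12}
Set C = {7, 9, 10, 11, 12, 13}
First, A ∩ B = {7, 9, 10, 11, 12}
Then, (A ∩ B) ∩ C = {7, 9, 10, 11, 12}

{7, 9, 10, 11, 12}


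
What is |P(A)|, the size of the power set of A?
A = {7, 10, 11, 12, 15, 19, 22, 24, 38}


Set A = {7, 10, 11, 12, 15, 19, 22, 24, 38}
|A| = 9
The power set P(A) contains all subsets of A.
|P(A)| = 2^|A| = 2^9 = 512

512


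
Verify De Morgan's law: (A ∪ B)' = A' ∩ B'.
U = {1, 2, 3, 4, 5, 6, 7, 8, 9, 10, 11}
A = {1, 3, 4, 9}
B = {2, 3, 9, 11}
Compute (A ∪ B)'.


U = {1, 2, 3, 4, 5, 6, 7, 8, 9, 10, 11}
A = {1, 3, 4, 9}, B = {2, 3, 9, 11}
A ∪ B = {1, 2, 3, 4, 9, 11}
(A ∪ B)' = U \ (A ∪ B) = {5, 6, 7, 8, 10}
Verification via A' ∩ B': A' = {2, 5, 6, 7, 8, 10, 11}, B' = {1, 4, 5, 6, 7, 8, 10}
A' ∩ B' = {5, 6, 7, 8, 10} ✓

{5, 6, 7, 8, 10}


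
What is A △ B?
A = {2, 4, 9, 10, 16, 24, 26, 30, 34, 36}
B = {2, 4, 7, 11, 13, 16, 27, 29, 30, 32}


Set A = {2, 4, 9, 10, 16, 24, 26, 30, 34, 36}
Set B = {2, 4, 7, 11, 13, 16, 27, 29, 30, 32}
A △ B = (A \ B) ∪ (B \ A)
Elements in A but not B: {9, 10, 24, 26, 34, 36}
Elements in B but not A: {7, 11, 13, 27, 29, 32}
A △ B = {7, 9, 10, 11, 13, 24, 26, 27, 29, 32, 34, 36}

{7, 9, 10, 11, 13, 24, 26, 27, 29, 32, 34, 36}


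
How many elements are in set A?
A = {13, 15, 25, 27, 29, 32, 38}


Set A = {13, 15, 25, 27, 29, 32, 38}
Listing elements: 13, 15, 25, 27, 29, 32, 38
Counting: 7 elements
|A| = 7

7


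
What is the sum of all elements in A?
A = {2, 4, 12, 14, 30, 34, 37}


Set A = {2, 4, 12, 14, 30, 34, 37}
Sum = 2 + 4 + 12 + 14 + 30 + 34 + 37 = 133

133


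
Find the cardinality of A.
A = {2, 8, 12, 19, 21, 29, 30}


Set A = {2, 8, 12, 19, 21, 29, 30}
Listing elements: 2, 8, 12, 19, 21, 29, 30
Counting: 7 elements
|A| = 7

7


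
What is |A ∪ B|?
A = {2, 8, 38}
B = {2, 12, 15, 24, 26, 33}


Set A = {2, 8, 38}, |A| = 3
Set B = {2, 12, 15, 24, 26, 33}, |B| = 6
A ∩ B = {2}, |A ∩ B| = 1
|A ∪ B| = |A| + |B| - |A ∩ B| = 3 + 6 - 1 = 8

8


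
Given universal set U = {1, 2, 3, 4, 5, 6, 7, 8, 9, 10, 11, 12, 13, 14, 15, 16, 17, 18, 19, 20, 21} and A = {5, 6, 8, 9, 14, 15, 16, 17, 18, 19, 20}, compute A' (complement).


Universal set U = {1, 2, 3, 4, 5, 6, 7, 8, 9, 10, 11, 12, 13, 14, 15, 16, 17, 18, 19, 20, 21}
Set A = {5, 6, 8, 9, 14, 15, 16, 17, 18, 19, 20}
A' = U \ A = elements in U but not in A
Checking each element of U:
1 (not in A, include), 2 (not in A, include), 3 (not in A, include), 4 (not in A, include), 5 (in A, exclude), 6 (in A, exclude), 7 (not in A, include), 8 (in A, exclude), 9 (in A, exclude), 10 (not in A, include), 11 (not in A, include), 12 (not in A, include), 13 (not in A, include), 14 (in A, exclude), 15 (in A, exclude), 16 (in A, exclude), 17 (in A, exclude), 18 (in A, exclude), 19 (in A, exclude), 20 (in A, exclude), 21 (not in A, include)
A' = {1, 2, 3, 4, 7, 10, 11, 12, 13, 21}

{1, 2, 3, 4, 7, 10, 11, 12, 13, 21}


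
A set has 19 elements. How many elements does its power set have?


The set has 19 elements.
The power set contains all possible subsets.
|P(A)| = 2^|A| = 2^19 = 524288

524288


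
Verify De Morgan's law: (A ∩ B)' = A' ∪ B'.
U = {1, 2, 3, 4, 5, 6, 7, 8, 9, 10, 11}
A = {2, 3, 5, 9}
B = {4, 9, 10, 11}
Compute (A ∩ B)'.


U = {1, 2, 3, 4, 5, 6, 7, 8, 9, 10, 11}
A = {2, 3, 5, 9}, B = {4, 9, 10, 11}
A ∩ B = {9}
(A ∩ B)' = U \ (A ∩ B) = {1, 2, 3, 4, 5, 6, 7, 8, 10, 11}
Verification via A' ∪ B': A' = {1, 4, 6, 7, 8, 10, 11}, B' = {1, 2, 3, 5, 6, 7, 8}
A' ∪ B' = {1, 2, 3, 4, 5, 6, 7, 8, 10, 11} ✓

{1, 2, 3, 4, 5, 6, 7, 8, 10, 11}


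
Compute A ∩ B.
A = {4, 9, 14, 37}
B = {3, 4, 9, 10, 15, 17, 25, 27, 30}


Set A = {4, 9, 14, 37}
Set B = {3, 4, 9, 10, 15, 17, 25, 27, 30}
A ∩ B includes only elements in both sets.
Check each element of A against B:
4 ✓, 9 ✓, 14 ✗, 37 ✗
A ∩ B = {4, 9}

{4, 9}


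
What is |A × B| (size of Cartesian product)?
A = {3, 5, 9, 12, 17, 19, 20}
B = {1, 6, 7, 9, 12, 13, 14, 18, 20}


Set A = {3, 5, 9, 12, 17, 19, 20} has 7 elements.
Set B = {1, 6, 7, 9, 12, 13, 14, 18, 20} has 9 elements.
|A × B| = |A| × |B| = 7 × 9 = 63

63


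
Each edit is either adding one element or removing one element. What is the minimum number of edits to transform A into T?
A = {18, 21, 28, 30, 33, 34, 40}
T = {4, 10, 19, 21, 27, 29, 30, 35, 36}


Set A = {18, 21, 28, 30, 33, 34, 40}
Set T = {4, 10, 19, 21, 27, 29, 30, 35, 36}
Elements to remove from A (in A, not in T): {18, 28, 33, 34, 40} → 5 removals
Elements to add to A (in T, not in A): {4, 10, 19, 27, 29, 35, 36} → 7 additions
Total edits = 5 + 7 = 12

12


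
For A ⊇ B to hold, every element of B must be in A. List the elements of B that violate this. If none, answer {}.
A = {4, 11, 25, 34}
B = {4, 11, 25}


Set A = {4, 11, 25, 34}
Set B = {4, 11, 25}
Check each element of B against A:
4 ∈ A, 11 ∈ A, 25 ∈ A
Elements of B not in A: {}

{}


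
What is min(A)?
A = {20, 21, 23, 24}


Set A = {20, 21, 23, 24}
Elements in ascending order: 20, 21, 23, 24
The smallest element is 20.

20


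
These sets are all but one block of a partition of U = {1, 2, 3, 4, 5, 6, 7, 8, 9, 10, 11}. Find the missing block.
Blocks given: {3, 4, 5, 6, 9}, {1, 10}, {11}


U = {1, 2, 3, 4, 5, 6, 7, 8, 9, 10, 11}
Shown blocks: {3, 4, 5, 6, 9}, {1, 10}, {11}
A partition's blocks are pairwise disjoint and cover U, so the missing block = U \ (union of shown blocks).
Union of shown blocks: {1, 3, 4, 5, 6, 9, 10, 11}
Missing block = U \ (union) = {2, 7, 8}

{2, 7, 8}


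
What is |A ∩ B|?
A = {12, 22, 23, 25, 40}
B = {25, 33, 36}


Set A = {12, 22, 23, 25, 40}
Set B = {25, 33, 36}
A ∩ B = {25}
|A ∩ B| = 1

1


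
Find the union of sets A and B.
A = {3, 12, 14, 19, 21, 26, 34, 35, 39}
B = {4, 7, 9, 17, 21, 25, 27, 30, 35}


Set A = {3, 12, 14, 19, 21, 26, 34, 35, 39}
Set B = {4, 7, 9, 17, 21, 25, 27, 30, 35}
A ∪ B includes all elements in either set.
Elements from A: {3, 12, 14, 19, 21, 26, 34, 35, 39}
Elements from B not already included: {4, 7, 9, 17, 25, 27, 30}
A ∪ B = {3, 4, 7, 9, 12, 14, 17, 19, 21, 25, 26, 27, 30, 34, 35, 39}

{3, 4, 7, 9, 12, 14, 17, 19, 21, 25, 26, 27, 30, 34, 35, 39}


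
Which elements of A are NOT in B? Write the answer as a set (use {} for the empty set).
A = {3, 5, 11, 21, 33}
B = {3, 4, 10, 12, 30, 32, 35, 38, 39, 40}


Set A = {3, 5, 11, 21, 33}
Set B = {3, 4, 10, 12, 30, 32, 35, 38, 39, 40}
Check each element of A against B:
3 ∈ B, 5 ∉ B (include), 11 ∉ B (include), 21 ∉ B (include), 33 ∉ B (include)
Elements of A not in B: {5, 11, 21, 33}

{5, 11, 21, 33}


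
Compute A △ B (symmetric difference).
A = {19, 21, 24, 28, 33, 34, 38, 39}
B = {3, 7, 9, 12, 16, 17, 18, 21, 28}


Set A = {19, 21, 24, 28, 33, 34, 38, 39}
Set B = {3, 7, 9, 12, 16, 17, 18, 21, 28}
A △ B = (A \ B) ∪ (B \ A)
Elements in A but not B: {19, 24, 33, 34, 38, 39}
Elements in B but not A: {3, 7, 9, 12, 16, 17, 18}
A △ B = {3, 7, 9, 12, 16, 17, 18, 19, 24, 33, 34, 38, 39}

{3, 7, 9, 12, 16, 17, 18, 19, 24, 33, 34, 38, 39}


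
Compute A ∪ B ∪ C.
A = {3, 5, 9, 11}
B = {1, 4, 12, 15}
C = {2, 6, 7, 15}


Set A = {3, 5, 9, 11}
Set B = {1, 4, 12, 15}
Set C = {2, 6, 7, 15}
First, A ∪ B = {1, 3, 4, 5, 9, 11, 12, 15}
Then, (A ∪ B) ∪ C = {1, 2, 3, 4, 5, 6, 7, 9, 11, 12, 15}

{1, 2, 3, 4, 5, 6, 7, 9, 11, 12, 15}


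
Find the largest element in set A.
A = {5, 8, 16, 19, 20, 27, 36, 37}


Set A = {5, 8, 16, 19, 20, 27, 36, 37}
Elements in ascending order: 5, 8, 16, 19, 20, 27, 36, 37
The largest element is 37.

37


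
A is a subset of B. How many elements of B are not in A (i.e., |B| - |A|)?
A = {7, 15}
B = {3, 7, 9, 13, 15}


Set A = {7, 15}, |A| = 2
Set B = {3, 7, 9, 13, 15}, |B| = 5
Since A ⊆ B: B \ A = {3, 9, 13}
|B| - |A| = 5 - 2 = 3

3


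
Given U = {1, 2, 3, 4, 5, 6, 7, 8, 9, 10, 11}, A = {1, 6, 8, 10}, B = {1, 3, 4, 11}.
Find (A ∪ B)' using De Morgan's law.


U = {1, 2, 3, 4, 5, 6, 7, 8, 9, 10, 11}
A = {1, 6, 8, 10}, B = {1, 3, 4, 11}
A ∪ B = {1, 3, 4, 6, 8, 10, 11}
(A ∪ B)' = U \ (A ∪ B) = {2, 5, 7, 9}
Verification via A' ∩ B': A' = {2, 3, 4, 5, 7, 9, 11}, B' = {2, 5, 6, 7, 8, 9, 10}
A' ∩ B' = {2, 5, 7, 9} ✓

{2, 5, 7, 9}


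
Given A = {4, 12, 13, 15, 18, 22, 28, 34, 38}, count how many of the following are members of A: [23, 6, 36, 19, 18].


Set A = {4, 12, 13, 15, 18, 22, 28, 34, 38}
Candidates: [23, 6, 36, 19, 18]
Check each candidate:
23 ∉ A, 6 ∉ A, 36 ∉ A, 19 ∉ A, 18 ∈ A
Count of candidates in A: 1

1


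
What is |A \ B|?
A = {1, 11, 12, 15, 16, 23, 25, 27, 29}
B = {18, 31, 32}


Set A = {1, 11, 12, 15, 16, 23, 25, 27, 29}
Set B = {18, 31, 32}
A \ B = {1, 11, 12, 15, 16, 23, 25, 27, 29}
|A \ B| = 9

9


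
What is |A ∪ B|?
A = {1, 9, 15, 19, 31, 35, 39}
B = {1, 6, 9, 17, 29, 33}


Set A = {1, 9, 15, 19, 31, 35, 39}, |A| = 7
Set B = {1, 6, 9, 17, 29, 33}, |B| = 6
A ∩ B = {1, 9}, |A ∩ B| = 2
|A ∪ B| = |A| + |B| - |A ∩ B| = 7 + 6 - 2 = 11

11


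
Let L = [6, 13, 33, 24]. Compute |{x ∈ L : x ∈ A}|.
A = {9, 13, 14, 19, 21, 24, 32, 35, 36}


Set A = {9, 13, 14, 19, 21, 24, 32, 35, 36}
Candidates: [6, 13, 33, 24]
Check each candidate:
6 ∉ A, 13 ∈ A, 33 ∉ A, 24 ∈ A
Count of candidates in A: 2

2


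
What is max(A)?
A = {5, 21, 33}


Set A = {5, 21, 33}
Elements in ascending order: 5, 21, 33
The largest element is 33.

33


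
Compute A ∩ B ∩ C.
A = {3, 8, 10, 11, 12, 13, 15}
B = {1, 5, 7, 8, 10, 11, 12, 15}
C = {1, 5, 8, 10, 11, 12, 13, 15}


Set A = {3, 8, 10, 11, 12, 13, 15}
Set B = {1, 5, 7, 8, 10, 11, 12, 15}
Set C = {1, 5, 8, 10, 11, 12, 13, 15}
First, A ∩ B = {8, 10, 11, 12, 15}
Then, (A ∩ B) ∩ C = {8, 10, 11, 12, 15}

{8, 10, 11, 12, 15}


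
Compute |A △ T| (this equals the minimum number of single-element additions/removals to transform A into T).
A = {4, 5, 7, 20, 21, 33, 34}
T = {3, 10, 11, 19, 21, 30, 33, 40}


Set A = {4, 5, 7, 20, 21, 33, 34}
Set T = {3, 10, 11, 19, 21, 30, 33, 40}
Elements to remove from A (in A, not in T): {4, 5, 7, 20, 34} → 5 removals
Elements to add to A (in T, not in A): {3, 10, 11, 19, 30, 40} → 6 additions
Total edits = 5 + 6 = 11

11


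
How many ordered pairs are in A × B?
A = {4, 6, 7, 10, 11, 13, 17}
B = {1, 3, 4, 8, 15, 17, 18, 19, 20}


Set A = {4, 6, 7, 10, 11, 13, 17} has 7 elements.
Set B = {1, 3, 4, 8, 15, 17, 18, 19, 20} has 9 elements.
|A × B| = |A| × |B| = 7 × 9 = 63

63


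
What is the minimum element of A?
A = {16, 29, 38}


Set A = {16, 29, 38}
Elements in ascending order: 16, 29, 38
The smallest element is 16.

16


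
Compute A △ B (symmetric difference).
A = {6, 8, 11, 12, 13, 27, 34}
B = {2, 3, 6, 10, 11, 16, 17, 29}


Set A = {6, 8, 11, 12, 13, 27, 34}
Set B = {2, 3, 6, 10, 11, 16, 17, 29}
A △ B = (A \ B) ∪ (B \ A)
Elements in A but not B: {8, 12, 13, 27, 34}
Elements in B but not A: {2, 3, 10, 16, 17, 29}
A △ B = {2, 3, 8, 10, 12, 13, 16, 17, 27, 29, 34}

{2, 3, 8, 10, 12, 13, 16, 17, 27, 29, 34}


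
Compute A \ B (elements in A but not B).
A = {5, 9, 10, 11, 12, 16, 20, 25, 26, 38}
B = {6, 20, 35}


Set A = {5, 9, 10, 11, 12, 16, 20, 25, 26, 38}
Set B = {6, 20, 35}
A \ B includes elements in A that are not in B.
Check each element of A:
5 (not in B, keep), 9 (not in B, keep), 10 (not in B, keep), 11 (not in B, keep), 12 (not in B, keep), 16 (not in B, keep), 20 (in B, remove), 25 (not in B, keep), 26 (not in B, keep), 38 (not in B, keep)
A \ B = {5, 9, 10, 11, 12, 16, 25, 26, 38}

{5, 9, 10, 11, 12, 16, 25, 26, 38}


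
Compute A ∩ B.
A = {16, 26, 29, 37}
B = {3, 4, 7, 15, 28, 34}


Set A = {16, 26, 29, 37}
Set B = {3, 4, 7, 15, 28, 34}
A ∩ B includes only elements in both sets.
Check each element of A against B:
16 ✗, 26 ✗, 29 ✗, 37 ✗
A ∩ B = {}

{}


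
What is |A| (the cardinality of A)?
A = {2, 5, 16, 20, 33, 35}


Set A = {2, 5, 16, 20, 33, 35}
Listing elements: 2, 5, 16, 20, 33, 35
Counting: 6 elements
|A| = 6

6


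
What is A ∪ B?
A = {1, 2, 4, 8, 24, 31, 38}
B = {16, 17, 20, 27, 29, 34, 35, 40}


Set A = {1, 2, 4, 8, 24, 31, 38}
Set B = {16, 17, 20, 27, 29, 34, 35, 40}
A ∪ B includes all elements in either set.
Elements from A: {1, 2, 4, 8, 24, 31, 38}
Elements from B not already included: {16, 17, 20, 27, 29, 34, 35, 40}
A ∪ B = {1, 2, 4, 8, 16, 17, 20, 24, 27, 29, 31, 34, 35, 38, 40}

{1, 2, 4, 8, 16, 17, 20, 24, 27, 29, 31, 34, 35, 38, 40}


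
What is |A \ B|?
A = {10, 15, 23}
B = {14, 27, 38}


Set A = {10, 15, 23}
Set B = {14, 27, 38}
A \ B = {10, 15, 23}
|A \ B| = 3

3


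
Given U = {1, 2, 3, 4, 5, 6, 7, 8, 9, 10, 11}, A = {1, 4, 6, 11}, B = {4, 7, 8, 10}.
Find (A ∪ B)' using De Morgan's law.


U = {1, 2, 3, 4, 5, 6, 7, 8, 9, 10, 11}
A = {1, 4, 6, 11}, B = {4, 7, 8, 10}
A ∪ B = {1, 4, 6, 7, 8, 10, 11}
(A ∪ B)' = U \ (A ∪ B) = {2, 3, 5, 9}
Verification via A' ∩ B': A' = {2, 3, 5, 7, 8, 9, 10}, B' = {1, 2, 3, 5, 6, 9, 11}
A' ∩ B' = {2, 3, 5, 9} ✓

{2, 3, 5, 9}


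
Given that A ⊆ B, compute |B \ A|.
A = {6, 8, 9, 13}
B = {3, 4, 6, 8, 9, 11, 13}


Set A = {6, 8, 9, 13}, |A| = 4
Set B = {3, 4, 6, 8, 9, 11, 13}, |B| = 7
Since A ⊆ B: B \ A = {3, 4, 11}
|B| - |A| = 7 - 4 = 3

3


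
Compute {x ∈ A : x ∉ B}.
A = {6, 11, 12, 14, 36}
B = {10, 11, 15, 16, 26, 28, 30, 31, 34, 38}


Set A = {6, 11, 12, 14, 36}
Set B = {10, 11, 15, 16, 26, 28, 30, 31, 34, 38}
Check each element of A against B:
6 ∉ B (include), 11 ∈ B, 12 ∉ B (include), 14 ∉ B (include), 36 ∉ B (include)
Elements of A not in B: {6, 12, 14, 36}

{6, 12, 14, 36}


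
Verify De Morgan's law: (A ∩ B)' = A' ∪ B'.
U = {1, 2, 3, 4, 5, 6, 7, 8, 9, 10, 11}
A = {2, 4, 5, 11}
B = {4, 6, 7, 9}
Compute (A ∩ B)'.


U = {1, 2, 3, 4, 5, 6, 7, 8, 9, 10, 11}
A = {2, 4, 5, 11}, B = {4, 6, 7, 9}
A ∩ B = {4}
(A ∩ B)' = U \ (A ∩ B) = {1, 2, 3, 5, 6, 7, 8, 9, 10, 11}
Verification via A' ∪ B': A' = {1, 3, 6, 7, 8, 9, 10}, B' = {1, 2, 3, 5, 8, 10, 11}
A' ∪ B' = {1, 2, 3, 5, 6, 7, 8, 9, 10, 11} ✓

{1, 2, 3, 5, 6, 7, 8, 9, 10, 11}


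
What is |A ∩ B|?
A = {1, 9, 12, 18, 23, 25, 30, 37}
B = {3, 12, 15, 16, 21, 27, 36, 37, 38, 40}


Set A = {1, 9, 12, 18, 23, 25, 30, 37}
Set B = {3, 12, 15, 16, 21, 27, 36, 37, 38, 40}
A ∩ B = {12, 37}
|A ∩ B| = 2

2


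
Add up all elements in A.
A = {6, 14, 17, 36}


Set A = {6, 14, 17, 36}
Sum = 6 + 14 + 17 + 36 = 73

73


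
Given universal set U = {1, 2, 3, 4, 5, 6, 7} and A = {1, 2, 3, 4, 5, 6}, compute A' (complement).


Universal set U = {1, 2, 3, 4, 5, 6, 7}
Set A = {1, 2, 3, 4, 5, 6}
A' = U \ A = elements in U but not in A
Checking each element of U:
1 (in A, exclude), 2 (in A, exclude), 3 (in A, exclude), 4 (in A, exclude), 5 (in A, exclude), 6 (in A, exclude), 7 (not in A, include)
A' = {7}

{7}


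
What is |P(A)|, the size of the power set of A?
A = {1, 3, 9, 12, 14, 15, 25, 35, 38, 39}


Set A = {1, 3, 9, 12, 14, 15, 25, 35, 38, 39}
|A| = 10
The power set P(A) contains all subsets of A.
|P(A)| = 2^|A| = 2^10 = 1024

1024


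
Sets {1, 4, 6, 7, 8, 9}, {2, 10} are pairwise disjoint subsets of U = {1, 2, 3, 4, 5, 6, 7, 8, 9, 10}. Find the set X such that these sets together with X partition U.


U = {1, 2, 3, 4, 5, 6, 7, 8, 9, 10}
Shown blocks: {1, 4, 6, 7, 8, 9}, {2, 10}
A partition's blocks are pairwise disjoint and cover U, so the missing block = U \ (union of shown blocks).
Union of shown blocks: {1, 2, 4, 6, 7, 8, 9, 10}
Missing block = U \ (union) = {3, 5}

{3, 5}


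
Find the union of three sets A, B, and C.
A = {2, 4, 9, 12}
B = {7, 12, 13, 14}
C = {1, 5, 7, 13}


Set A = {2, 4, 9, 12}
Set B = {7, 12, 13, 14}
Set C = {1, 5, 7, 13}
First, A ∪ B = {2, 4, 7, 9, 12, 13, 14}
Then, (A ∪ B) ∪ C = {1, 2, 4, 5, 7, 9, 12, 13, 14}

{1, 2, 4, 5, 7, 9, 12, 13, 14}


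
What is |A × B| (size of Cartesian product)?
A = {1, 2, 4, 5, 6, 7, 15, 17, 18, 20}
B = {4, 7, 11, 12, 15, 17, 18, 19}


Set A = {1, 2, 4, 5, 6, 7, 15, 17, 18, 20} has 10 elements.
Set B = {4, 7, 11, 12, 15, 17, 18, 19} has 8 elements.
|A × B| = |A| × |B| = 10 × 8 = 80

80


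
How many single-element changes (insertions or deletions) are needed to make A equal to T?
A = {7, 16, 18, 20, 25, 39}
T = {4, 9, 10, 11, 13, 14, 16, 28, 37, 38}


Set A = {7, 16, 18, 20, 25, 39}
Set T = {4, 9, 10, 11, 13, 14, 16, 28, 37, 38}
Elements to remove from A (in A, not in T): {7, 18, 20, 25, 39} → 5 removals
Elements to add to A (in T, not in A): {4, 9, 10, 11, 13, 14, 28, 37, 38} → 9 additions
Total edits = 5 + 9 = 14

14


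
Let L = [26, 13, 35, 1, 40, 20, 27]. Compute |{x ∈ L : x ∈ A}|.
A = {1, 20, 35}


Set A = {1, 20, 35}
Candidates: [26, 13, 35, 1, 40, 20, 27]
Check each candidate:
26 ∉ A, 13 ∉ A, 35 ∈ A, 1 ∈ A, 40 ∉ A, 20 ∈ A, 27 ∉ A
Count of candidates in A: 3

3


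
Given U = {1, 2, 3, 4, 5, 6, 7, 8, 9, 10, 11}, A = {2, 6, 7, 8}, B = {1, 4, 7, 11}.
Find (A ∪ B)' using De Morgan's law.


U = {1, 2, 3, 4, 5, 6, 7, 8, 9, 10, 11}
A = {2, 6, 7, 8}, B = {1, 4, 7, 11}
A ∪ B = {1, 2, 4, 6, 7, 8, 11}
(A ∪ B)' = U \ (A ∪ B) = {3, 5, 9, 10}
Verification via A' ∩ B': A' = {1, 3, 4, 5, 9, 10, 11}, B' = {2, 3, 5, 6, 8, 9, 10}
A' ∩ B' = {3, 5, 9, 10} ✓

{3, 5, 9, 10}


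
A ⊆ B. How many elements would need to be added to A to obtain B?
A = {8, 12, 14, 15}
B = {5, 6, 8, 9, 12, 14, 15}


Set A = {8, 12, 14, 15}, |A| = 4
Set B = {5, 6, 8, 9, 12, 14, 15}, |B| = 7
Since A ⊆ B: B \ A = {5, 6, 9}
|B| - |A| = 7 - 4 = 3

3


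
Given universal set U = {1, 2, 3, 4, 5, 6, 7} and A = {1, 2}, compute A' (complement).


Universal set U = {1, 2, 3, 4, 5, 6, 7}
Set A = {1, 2}
A' = U \ A = elements in U but not in A
Checking each element of U:
1 (in A, exclude), 2 (in A, exclude), 3 (not in A, include), 4 (not in A, include), 5 (not in A, include), 6 (not in A, include), 7 (not in A, include)
A' = {3, 4, 5, 6, 7}

{3, 4, 5, 6, 7}


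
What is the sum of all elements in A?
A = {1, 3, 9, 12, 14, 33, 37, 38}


Set A = {1, 3, 9, 12, 14, 33, 37, 38}
Sum = 1 + 3 + 9 + 12 + 14 + 33 + 37 + 38 = 147

147


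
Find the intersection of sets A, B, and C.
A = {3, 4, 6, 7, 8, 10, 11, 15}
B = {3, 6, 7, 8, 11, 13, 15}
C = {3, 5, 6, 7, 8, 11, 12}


Set A = {3, 4, 6, 7, 8, 10, 11, 15}
Set B = {3, 6, 7, 8, 11, 13, 15}
Set C = {3, 5, 6, 7, 8, 11, 12}
First, A ∩ B = {3, 6, 7, 8, 11, 15}
Then, (A ∩ B) ∩ C = {3, 6, 7, 8, 11}

{3, 6, 7, 8, 11}


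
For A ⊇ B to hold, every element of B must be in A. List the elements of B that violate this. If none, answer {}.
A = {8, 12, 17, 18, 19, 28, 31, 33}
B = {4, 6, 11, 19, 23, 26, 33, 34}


Set A = {8, 12, 17, 18, 19, 28, 31, 33}
Set B = {4, 6, 11, 19, 23, 26, 33, 34}
Check each element of B against A:
4 ∉ A (include), 6 ∉ A (include), 11 ∉ A (include), 19 ∈ A, 23 ∉ A (include), 26 ∉ A (include), 33 ∈ A, 34 ∉ A (include)
Elements of B not in A: {4, 6, 11, 23, 26, 34}

{4, 6, 11, 23, 26, 34}


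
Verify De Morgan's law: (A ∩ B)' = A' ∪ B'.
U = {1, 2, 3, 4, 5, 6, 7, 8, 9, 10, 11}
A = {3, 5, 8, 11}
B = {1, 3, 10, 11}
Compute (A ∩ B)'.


U = {1, 2, 3, 4, 5, 6, 7, 8, 9, 10, 11}
A = {3, 5, 8, 11}, B = {1, 3, 10, 11}
A ∩ B = {3, 11}
(A ∩ B)' = U \ (A ∩ B) = {1, 2, 4, 5, 6, 7, 8, 9, 10}
Verification via A' ∪ B': A' = {1, 2, 4, 6, 7, 9, 10}, B' = {2, 4, 5, 6, 7, 8, 9}
A' ∪ B' = {1, 2, 4, 5, 6, 7, 8, 9, 10} ✓

{1, 2, 4, 5, 6, 7, 8, 9, 10}


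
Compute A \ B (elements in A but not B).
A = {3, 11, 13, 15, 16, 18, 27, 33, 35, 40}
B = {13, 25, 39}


Set A = {3, 11, 13, 15, 16, 18, 27, 33, 35, 40}
Set B = {13, 25, 39}
A \ B includes elements in A that are not in B.
Check each element of A:
3 (not in B, keep), 11 (not in B, keep), 13 (in B, remove), 15 (not in B, keep), 16 (not in B, keep), 18 (not in B, keep), 27 (not in B, keep), 33 (not in B, keep), 35 (not in B, keep), 40 (not in B, keep)
A \ B = {3, 11, 15, 16, 18, 27, 33, 35, 40}

{3, 11, 15, 16, 18, 27, 33, 35, 40}


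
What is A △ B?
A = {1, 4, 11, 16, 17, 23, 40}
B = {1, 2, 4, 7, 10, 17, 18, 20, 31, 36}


Set A = {1, 4, 11, 16, 17, 23, 40}
Set B = {1, 2, 4, 7, 10, 17, 18, 20, 31, 36}
A △ B = (A \ B) ∪ (B \ A)
Elements in A but not B: {11, 16, 23, 40}
Elements in B but not A: {2, 7, 10, 18, 20, 31, 36}
A △ B = {2, 7, 10, 11, 16, 18, 20, 23, 31, 36, 40}

{2, 7, 10, 11, 16, 18, 20, 23, 31, 36, 40}


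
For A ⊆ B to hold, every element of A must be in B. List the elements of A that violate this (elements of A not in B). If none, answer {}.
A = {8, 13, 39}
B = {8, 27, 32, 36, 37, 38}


Set A = {8, 13, 39}
Set B = {8, 27, 32, 36, 37, 38}
Check each element of A against B:
8 ∈ B, 13 ∉ B (include), 39 ∉ B (include)
Elements of A not in B: {13, 39}

{13, 39}


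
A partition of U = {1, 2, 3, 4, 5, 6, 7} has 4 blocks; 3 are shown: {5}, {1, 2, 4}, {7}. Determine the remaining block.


U = {1, 2, 3, 4, 5, 6, 7}
Shown blocks: {5}, {1, 2, 4}, {7}
A partition's blocks are pairwise disjoint and cover U, so the missing block = U \ (union of shown blocks).
Union of shown blocks: {1, 2, 4, 5, 7}
Missing block = U \ (union) = {3, 6}

{3, 6}


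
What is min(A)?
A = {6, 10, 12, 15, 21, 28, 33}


Set A = {6, 10, 12, 15, 21, 28, 33}
Elements in ascending order: 6, 10, 12, 15, 21, 28, 33
The smallest element is 6.

6


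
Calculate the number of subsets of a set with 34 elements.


The set has 34 elements.
The power set contains all possible subsets.
|P(A)| = 2^|A| = 2^34 = 17179869184

17179869184


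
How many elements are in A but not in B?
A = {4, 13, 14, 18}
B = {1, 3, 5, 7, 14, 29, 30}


Set A = {4, 13, 14, 18}
Set B = {1, 3, 5, 7, 14, 29, 30}
A \ B = {4, 13, 18}
|A \ B| = 3

3


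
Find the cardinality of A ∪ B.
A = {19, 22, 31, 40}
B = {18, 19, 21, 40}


Set A = {19, 22, 31, 40}, |A| = 4
Set B = {18, 19, 21, 40}, |B| = 4
A ∩ B = {19, 40}, |A ∩ B| = 2
|A ∪ B| = |A| + |B| - |A ∩ B| = 4 + 4 - 2 = 6

6


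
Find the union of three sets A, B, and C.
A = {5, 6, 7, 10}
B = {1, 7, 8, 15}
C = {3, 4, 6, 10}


Set A = {5, 6, 7, 10}
Set B = {1, 7, 8, 15}
Set C = {3, 4, 6, 10}
First, A ∪ B = {1, 5, 6, 7, 8, 10, 15}
Then, (A ∪ B) ∪ C = {1, 3, 4, 5, 6, 7, 8, 10, 15}

{1, 3, 4, 5, 6, 7, 8, 10, 15}


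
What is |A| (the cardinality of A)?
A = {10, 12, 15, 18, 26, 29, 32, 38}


Set A = {10, 12, 15, 18, 26, 29, 32, 38}
Listing elements: 10, 12, 15, 18, 26, 29, 32, 38
Counting: 8 elements
|A| = 8

8


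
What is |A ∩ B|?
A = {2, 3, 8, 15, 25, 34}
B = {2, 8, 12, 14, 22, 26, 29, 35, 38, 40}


Set A = {2, 3, 8, 15, 25, 34}
Set B = {2, 8, 12, 14, 22, 26, 29, 35, 38, 40}
A ∩ B = {2, 8}
|A ∩ B| = 2

2


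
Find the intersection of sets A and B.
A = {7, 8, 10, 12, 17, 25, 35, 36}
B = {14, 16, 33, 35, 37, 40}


Set A = {7, 8, 10, 12, 17, 25, 35, 36}
Set B = {14, 16, 33, 35, 37, 40}
A ∩ B includes only elements in both sets.
Check each element of A against B:
7 ✗, 8 ✗, 10 ✗, 12 ✗, 17 ✗, 25 ✗, 35 ✓, 36 ✗
A ∩ B = {35}

{35}


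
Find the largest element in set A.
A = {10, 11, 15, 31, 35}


Set A = {10, 11, 15, 31, 35}
Elements in ascending order: 10, 11, 15, 31, 35
The largest element is 35.

35


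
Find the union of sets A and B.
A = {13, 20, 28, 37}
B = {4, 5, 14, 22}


Set A = {13, 20, 28, 37}
Set B = {4, 5, 14, 22}
A ∪ B includes all elements in either set.
Elements from A: {13, 20, 28, 37}
Elements from B not already included: {4, 5, 14, 22}
A ∪ B = {4, 5, 13, 14, 20, 22, 28, 37}

{4, 5, 13, 14, 20, 22, 28, 37}


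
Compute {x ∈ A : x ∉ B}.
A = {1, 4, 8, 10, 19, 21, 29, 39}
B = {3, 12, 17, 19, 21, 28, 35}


Set A = {1, 4, 8, 10, 19, 21, 29, 39}
Set B = {3, 12, 17, 19, 21, 28, 35}
Check each element of A against B:
1 ∉ B (include), 4 ∉ B (include), 8 ∉ B (include), 10 ∉ B (include), 19 ∈ B, 21 ∈ B, 29 ∉ B (include), 39 ∉ B (include)
Elements of A not in B: {1, 4, 8, 10, 29, 39}

{1, 4, 8, 10, 29, 39}


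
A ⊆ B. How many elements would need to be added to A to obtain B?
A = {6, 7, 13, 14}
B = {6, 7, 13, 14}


Set A = {6, 7, 13, 14}, |A| = 4
Set B = {6, 7, 13, 14}, |B| = 4
Since A ⊆ B: B \ A = {}
|B| - |A| = 4 - 4 = 0

0


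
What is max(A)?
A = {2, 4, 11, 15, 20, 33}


Set A = {2, 4, 11, 15, 20, 33}
Elements in ascending order: 2, 4, 11, 15, 20, 33
The largest element is 33.

33


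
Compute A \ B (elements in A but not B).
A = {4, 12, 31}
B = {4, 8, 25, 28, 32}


Set A = {4, 12, 31}
Set B = {4, 8, 25, 28, 32}
A \ B includes elements in A that are not in B.
Check each element of A:
4 (in B, remove), 12 (not in B, keep), 31 (not in B, keep)
A \ B = {12, 31}

{12, 31}


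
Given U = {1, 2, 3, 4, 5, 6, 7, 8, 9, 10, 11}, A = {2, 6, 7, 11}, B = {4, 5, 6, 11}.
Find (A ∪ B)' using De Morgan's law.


U = {1, 2, 3, 4, 5, 6, 7, 8, 9, 10, 11}
A = {2, 6, 7, 11}, B = {4, 5, 6, 11}
A ∪ B = {2, 4, 5, 6, 7, 11}
(A ∪ B)' = U \ (A ∪ B) = {1, 3, 8, 9, 10}
Verification via A' ∩ B': A' = {1, 3, 4, 5, 8, 9, 10}, B' = {1, 2, 3, 7, 8, 9, 10}
A' ∩ B' = {1, 3, 8, 9, 10} ✓

{1, 3, 8, 9, 10}


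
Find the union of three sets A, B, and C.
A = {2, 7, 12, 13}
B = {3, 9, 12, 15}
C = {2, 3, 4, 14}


Set A = {2, 7, 12, 13}
Set B = {3, 9, 12, 15}
Set C = {2, 3, 4, 14}
First, A ∪ B = {2, 3, 7, 9, 12, 13, 15}
Then, (A ∪ B) ∪ C = {2, 3, 4, 7, 9, 12, 13, 14, 15}

{2, 3, 4, 7, 9, 12, 13, 14, 15}


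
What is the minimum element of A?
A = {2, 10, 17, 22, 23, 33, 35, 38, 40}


Set A = {2, 10, 17, 22, 23, 33, 35, 38, 40}
Elements in ascending order: 2, 10, 17, 22, 23, 33, 35, 38, 40
The smallest element is 2.

2


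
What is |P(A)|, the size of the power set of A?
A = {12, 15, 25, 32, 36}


Set A = {12, 15, 25, 32, 36}
|A| = 5
The power set P(A) contains all subsets of A.
|P(A)| = 2^|A| = 2^5 = 32

32


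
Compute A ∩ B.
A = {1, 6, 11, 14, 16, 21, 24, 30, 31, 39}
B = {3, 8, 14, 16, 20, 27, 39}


Set A = {1, 6, 11, 14, 16, 21, 24, 30, 31, 39}
Set B = {3, 8, 14, 16, 20, 27, 39}
A ∩ B includes only elements in both sets.
Check each element of A against B:
1 ✗, 6 ✗, 11 ✗, 14 ✓, 16 ✓, 21 ✗, 24 ✗, 30 ✗, 31 ✗, 39 ✓
A ∩ B = {14, 16, 39}

{14, 16, 39}


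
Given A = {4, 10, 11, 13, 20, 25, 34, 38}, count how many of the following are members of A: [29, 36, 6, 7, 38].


Set A = {4, 10, 11, 13, 20, 25, 34, 38}
Candidates: [29, 36, 6, 7, 38]
Check each candidate:
29 ∉ A, 36 ∉ A, 6 ∉ A, 7 ∉ A, 38 ∈ A
Count of candidates in A: 1

1


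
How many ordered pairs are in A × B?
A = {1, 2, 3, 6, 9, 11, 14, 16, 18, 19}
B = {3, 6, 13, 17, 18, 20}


Set A = {1, 2, 3, 6, 9, 11, 14, 16, 18, 19} has 10 elements.
Set B = {3, 6, 13, 17, 18, 20} has 6 elements.
|A × B| = |A| × |B| = 10 × 6 = 60

60


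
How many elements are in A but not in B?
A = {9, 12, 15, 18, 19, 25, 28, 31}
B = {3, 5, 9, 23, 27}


Set A = {9, 12, 15, 18, 19, 25, 28, 31}
Set B = {3, 5, 9, 23, 27}
A \ B = {12, 15, 18, 19, 25, 28, 31}
|A \ B| = 7

7


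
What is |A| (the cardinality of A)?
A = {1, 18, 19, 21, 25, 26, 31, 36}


Set A = {1, 18, 19, 21, 25, 26, 31, 36}
Listing elements: 1, 18, 19, 21, 25, 26, 31, 36
Counting: 8 elements
|A| = 8

8


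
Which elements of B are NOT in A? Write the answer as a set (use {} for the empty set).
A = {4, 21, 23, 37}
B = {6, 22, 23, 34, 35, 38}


Set A = {4, 21, 23, 37}
Set B = {6, 22, 23, 34, 35, 38}
Check each element of B against A:
6 ∉ A (include), 22 ∉ A (include), 23 ∈ A, 34 ∉ A (include), 35 ∉ A (include), 38 ∉ A (include)
Elements of B not in A: {6, 22, 34, 35, 38}

{6, 22, 34, 35, 38}


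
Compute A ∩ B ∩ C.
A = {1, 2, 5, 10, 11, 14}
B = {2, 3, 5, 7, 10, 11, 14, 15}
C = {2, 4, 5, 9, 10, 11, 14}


Set A = {1, 2, 5, 10, 11, 14}
Set B = {2, 3, 5, 7, 10, 11, 14, 15}
Set C = {2, 4, 5, 9, 10, 11, 14}
First, A ∩ B = {2, 5, 10, 11, 14}
Then, (A ∩ B) ∩ C = {2, 5, 10, 11, 14}

{2, 5, 10, 11, 14}


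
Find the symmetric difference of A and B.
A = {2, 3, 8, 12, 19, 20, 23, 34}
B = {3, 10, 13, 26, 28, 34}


Set A = {2, 3, 8, 12, 19, 20, 23, 34}
Set B = {3, 10, 13, 26, 28, 34}
A △ B = (A \ B) ∪ (B \ A)
Elements in A but not B: {2, 8, 12, 19, 20, 23}
Elements in B but not A: {10, 13, 26, 28}
A △ B = {2, 8, 10, 12, 13, 19, 20, 23, 26, 28}

{2, 8, 10, 12, 13, 19, 20, 23, 26, 28}


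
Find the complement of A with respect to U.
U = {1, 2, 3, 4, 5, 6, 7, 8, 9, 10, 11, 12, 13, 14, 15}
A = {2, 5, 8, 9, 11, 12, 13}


Universal set U = {1, 2, 3, 4, 5, 6, 7, 8, 9, 10, 11, 12, 13, 14, 15}
Set A = {2, 5, 8, 9, 11, 12, 13}
A' = U \ A = elements in U but not in A
Checking each element of U:
1 (not in A, include), 2 (in A, exclude), 3 (not in A, include), 4 (not in A, include), 5 (in A, exclude), 6 (not in A, include), 7 (not in A, include), 8 (in A, exclude), 9 (in A, exclude), 10 (not in A, include), 11 (in A, exclude), 12 (in A, exclude), 13 (in A, exclude), 14 (not in A, include), 15 (not in A, include)
A' = {1, 3, 4, 6, 7, 10, 14, 15}

{1, 3, 4, 6, 7, 10, 14, 15}


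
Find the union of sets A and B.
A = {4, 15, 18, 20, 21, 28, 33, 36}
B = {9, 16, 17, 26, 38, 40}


Set A = {4, 15, 18, 20, 21, 28, 33, 36}
Set B = {9, 16, 17, 26, 38, 40}
A ∪ B includes all elements in either set.
Elements from A: {4, 15, 18, 20, 21, 28, 33, 36}
Elements from B not already included: {9, 16, 17, 26, 38, 40}
A ∪ B = {4, 9, 15, 16, 17, 18, 20, 21, 26, 28, 33, 36, 38, 40}

{4, 9, 15, 16, 17, 18, 20, 21, 26, 28, 33, 36, 38, 40}


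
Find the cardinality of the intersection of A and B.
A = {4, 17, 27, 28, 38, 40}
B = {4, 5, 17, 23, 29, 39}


Set A = {4, 17, 27, 28, 38, 40}
Set B = {4, 5, 17, 23, 29, 39}
A ∩ B = {4, 17}
|A ∩ B| = 2

2


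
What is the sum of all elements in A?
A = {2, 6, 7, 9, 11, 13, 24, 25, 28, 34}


Set A = {2, 6, 7, 9, 11, 13, 24, 25, 28, 34}
Sum = 2 + 6 + 7 + 9 + 11 + 13 + 24 + 25 + 28 + 34 = 159

159


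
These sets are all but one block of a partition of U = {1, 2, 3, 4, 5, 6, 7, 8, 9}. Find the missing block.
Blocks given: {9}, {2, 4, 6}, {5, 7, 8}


U = {1, 2, 3, 4, 5, 6, 7, 8, 9}
Shown blocks: {9}, {2, 4, 6}, {5, 7, 8}
A partition's blocks are pairwise disjoint and cover U, so the missing block = U \ (union of shown blocks).
Union of shown blocks: {2, 4, 5, 6, 7, 8, 9}
Missing block = U \ (union) = {1, 3}

{1, 3}


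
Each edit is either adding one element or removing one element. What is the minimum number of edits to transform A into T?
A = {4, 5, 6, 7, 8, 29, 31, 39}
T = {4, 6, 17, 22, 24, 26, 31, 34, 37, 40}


Set A = {4, 5, 6, 7, 8, 29, 31, 39}
Set T = {4, 6, 17, 22, 24, 26, 31, 34, 37, 40}
Elements to remove from A (in A, not in T): {5, 7, 8, 29, 39} → 5 removals
Elements to add to A (in T, not in A): {17, 22, 24, 26, 34, 37, 40} → 7 additions
Total edits = 5 + 7 = 12

12


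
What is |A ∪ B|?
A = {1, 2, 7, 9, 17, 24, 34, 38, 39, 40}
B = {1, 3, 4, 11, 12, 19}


Set A = {1, 2, 7, 9, 17, 24, 34, 38, 39, 40}, |A| = 10
Set B = {1, 3, 4, 11, 12, 19}, |B| = 6
A ∩ B = {1}, |A ∩ B| = 1
|A ∪ B| = |A| + |B| - |A ∩ B| = 10 + 6 - 1 = 15

15


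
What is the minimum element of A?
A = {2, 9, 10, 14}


Set A = {2, 9, 10, 14}
Elements in ascending order: 2, 9, 10, 14
The smallest element is 2.

2


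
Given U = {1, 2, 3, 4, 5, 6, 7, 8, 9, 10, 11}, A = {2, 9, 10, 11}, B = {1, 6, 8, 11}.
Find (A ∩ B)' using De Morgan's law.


U = {1, 2, 3, 4, 5, 6, 7, 8, 9, 10, 11}
A = {2, 9, 10, 11}, B = {1, 6, 8, 11}
A ∩ B = {11}
(A ∩ B)' = U \ (A ∩ B) = {1, 2, 3, 4, 5, 6, 7, 8, 9, 10}
Verification via A' ∪ B': A' = {1, 3, 4, 5, 6, 7, 8}, B' = {2, 3, 4, 5, 7, 9, 10}
A' ∪ B' = {1, 2, 3, 4, 5, 6, 7, 8, 9, 10} ✓

{1, 2, 3, 4, 5, 6, 7, 8, 9, 10}


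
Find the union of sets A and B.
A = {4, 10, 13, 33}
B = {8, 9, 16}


Set A = {4, 10, 13, 33}
Set B = {8, 9, 16}
A ∪ B includes all elements in either set.
Elements from A: {4, 10, 13, 33}
Elements from B not already included: {8, 9, 16}
A ∪ B = {4, 8, 9, 10, 13, 16, 33}

{4, 8, 9, 10, 13, 16, 33}


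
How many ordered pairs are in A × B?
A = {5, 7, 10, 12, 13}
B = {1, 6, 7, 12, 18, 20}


Set A = {5, 7, 10, 12, 13} has 5 elements.
Set B = {1, 6, 7, 12, 18, 20} has 6 elements.
|A × B| = |A| × |B| = 5 × 6 = 30

30


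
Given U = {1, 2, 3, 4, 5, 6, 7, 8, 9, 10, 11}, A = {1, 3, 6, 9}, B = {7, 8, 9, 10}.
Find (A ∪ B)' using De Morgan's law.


U = {1, 2, 3, 4, 5, 6, 7, 8, 9, 10, 11}
A = {1, 3, 6, 9}, B = {7, 8, 9, 10}
A ∪ B = {1, 3, 6, 7, 8, 9, 10}
(A ∪ B)' = U \ (A ∪ B) = {2, 4, 5, 11}
Verification via A' ∩ B': A' = {2, 4, 5, 7, 8, 10, 11}, B' = {1, 2, 3, 4, 5, 6, 11}
A' ∩ B' = {2, 4, 5, 11} ✓

{2, 4, 5, 11}


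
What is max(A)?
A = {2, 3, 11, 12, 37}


Set A = {2, 3, 11, 12, 37}
Elements in ascending order: 2, 3, 11, 12, 37
The largest element is 37.

37


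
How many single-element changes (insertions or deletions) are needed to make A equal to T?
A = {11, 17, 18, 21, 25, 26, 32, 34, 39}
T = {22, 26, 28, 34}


Set A = {11, 17, 18, 21, 25, 26, 32, 34, 39}
Set T = {22, 26, 28, 34}
Elements to remove from A (in A, not in T): {11, 17, 18, 21, 25, 32, 39} → 7 removals
Elements to add to A (in T, not in A): {22, 28} → 2 additions
Total edits = 7 + 2 = 9

9


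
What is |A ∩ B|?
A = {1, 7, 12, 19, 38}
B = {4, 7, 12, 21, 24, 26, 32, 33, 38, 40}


Set A = {1, 7, 12, 19, 38}
Set B = {4, 7, 12, 21, 24, 26, 32, 33, 38, 40}
A ∩ B = {7, 12, 38}
|A ∩ B| = 3

3


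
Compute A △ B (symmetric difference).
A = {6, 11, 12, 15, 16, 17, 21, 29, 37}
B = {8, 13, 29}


Set A = {6, 11, 12, 15, 16, 17, 21, 29, 37}
Set B = {8, 13, 29}
A △ B = (A \ B) ∪ (B \ A)
Elements in A but not B: {6, 11, 12, 15, 16, 17, 21, 37}
Elements in B but not A: {8, 13}
A △ B = {6, 8, 11, 12, 13, 15, 16, 17, 21, 37}

{6, 8, 11, 12, 13, 15, 16, 17, 21, 37}


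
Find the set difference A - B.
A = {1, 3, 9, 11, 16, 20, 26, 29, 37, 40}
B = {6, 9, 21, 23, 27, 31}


Set A = {1, 3, 9, 11, 16, 20, 26, 29, 37, 40}
Set B = {6, 9, 21, 23, 27, 31}
A \ B includes elements in A that are not in B.
Check each element of A:
1 (not in B, keep), 3 (not in B, keep), 9 (in B, remove), 11 (not in B, keep), 16 (not in B, keep), 20 (not in B, keep), 26 (not in B, keep), 29 (not in B, keep), 37 (not in B, keep), 40 (not in B, keep)
A \ B = {1, 3, 11, 16, 20, 26, 29, 37, 40}

{1, 3, 11, 16, 20, 26, 29, 37, 40}


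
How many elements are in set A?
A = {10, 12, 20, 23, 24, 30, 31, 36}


Set A = {10, 12, 20, 23, 24, 30, 31, 36}
Listing elements: 10, 12, 20, 23, 24, 30, 31, 36
Counting: 8 elements
|A| = 8

8


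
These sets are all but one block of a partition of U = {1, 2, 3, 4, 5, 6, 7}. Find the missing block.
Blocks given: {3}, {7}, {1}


U = {1, 2, 3, 4, 5, 6, 7}
Shown blocks: {3}, {7}, {1}
A partition's blocks are pairwise disjoint and cover U, so the missing block = U \ (union of shown blocks).
Union of shown blocks: {1, 3, 7}
Missing block = U \ (union) = {2, 4, 5, 6}

{2, 4, 5, 6}


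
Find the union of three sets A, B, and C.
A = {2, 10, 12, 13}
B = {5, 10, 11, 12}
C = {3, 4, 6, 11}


Set A = {2, 10, 12, 13}
Set B = {5, 10, 11, 12}
Set C = {3, 4, 6, 11}
First, A ∪ B = {2, 5, 10, 11, 12, 13}
Then, (A ∪ B) ∪ C = {2, 3, 4, 5, 6, 10, 11, 12, 13}

{2, 3, 4, 5, 6, 10, 11, 12, 13}


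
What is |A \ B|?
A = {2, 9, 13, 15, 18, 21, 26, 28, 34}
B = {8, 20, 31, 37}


Set A = {2, 9, 13, 15, 18, 21, 26, 28, 34}
Set B = {8, 20, 31, 37}
A \ B = {2, 9, 13, 15, 18, 21, 26, 28, 34}
|A \ B| = 9

9


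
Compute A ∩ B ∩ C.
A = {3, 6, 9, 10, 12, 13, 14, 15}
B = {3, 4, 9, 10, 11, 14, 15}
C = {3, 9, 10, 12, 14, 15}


Set A = {3, 6, 9, 10, 12, 13, 14, 15}
Set B = {3, 4, 9, 10, 11, 14, 15}
Set C = {3, 9, 10, 12, 14, 15}
First, A ∩ B = {3, 9, 10, 14, 15}
Then, (A ∩ B) ∩ C = {3, 9, 10, 14, 15}

{3, 9, 10, 14, 15}


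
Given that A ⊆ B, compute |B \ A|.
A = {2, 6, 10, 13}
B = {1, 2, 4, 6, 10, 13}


Set A = {2, 6, 10, 13}, |A| = 4
Set B = {1, 2, 4, 6, 10, 13}, |B| = 6
Since A ⊆ B: B \ A = {1, 4}
|B| - |A| = 6 - 4 = 2

2


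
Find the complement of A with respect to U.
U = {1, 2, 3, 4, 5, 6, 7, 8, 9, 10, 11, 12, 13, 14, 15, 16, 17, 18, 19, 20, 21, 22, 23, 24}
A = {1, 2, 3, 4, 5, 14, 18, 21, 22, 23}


Universal set U = {1, 2, 3, 4, 5, 6, 7, 8, 9, 10, 11, 12, 13, 14, 15, 16, 17, 18, 19, 20, 21, 22, 23, 24}
Set A = {1, 2, 3, 4, 5, 14, 18, 21, 22, 23}
A' = U \ A = elements in U but not in A
Checking each element of U:
1 (in A, exclude), 2 (in A, exclude), 3 (in A, exclude), 4 (in A, exclude), 5 (in A, exclude), 6 (not in A, include), 7 (not in A, include), 8 (not in A, include), 9 (not in A, include), 10 (not in A, include), 11 (not in A, include), 12 (not in A, include), 13 (not in A, include), 14 (in A, exclude), 15 (not in A, include), 16 (not in A, include), 17 (not in A, include), 18 (in A, exclude), 19 (not in A, include), 20 (not in A, include), 21 (in A, exclude), 22 (in A, exclude), 23 (in A, exclude), 24 (not in A, include)
A' = {6, 7, 8, 9, 10, 11, 12, 13, 15, 16, 17, 19, 20, 24}

{6, 7, 8, 9, 10, 11, 12, 13, 15, 16, 17, 19, 20, 24}
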